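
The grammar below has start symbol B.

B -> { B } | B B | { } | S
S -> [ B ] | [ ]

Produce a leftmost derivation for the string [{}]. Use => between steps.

B => S => [B] => [{}]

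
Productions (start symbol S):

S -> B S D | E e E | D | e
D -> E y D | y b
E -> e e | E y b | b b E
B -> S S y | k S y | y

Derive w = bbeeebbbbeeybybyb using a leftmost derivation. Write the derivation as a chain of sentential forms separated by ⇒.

S ⇒ EeE   [S -> E e E]
EeE ⇒ bbEeE   [E -> b b E]
bbEeE ⇒ bbeeeE   [E -> e e]
bbeeeE ⇒ bbeeeEyb   [E -> E y b]
bbeeeEyb ⇒ bbeeebbEyb   [E -> b b E]
bbeeebbEyb ⇒ bbeeebbEybyb   [E -> E y b]
bbeeebbEybyb ⇒ bbeeebbEybybyb   [E -> E y b]
bbeeebbEybybyb ⇒ bbeeebbbbEybybyb   [E -> b b E]
bbeeebbbbEybybyb ⇒ bbeeebbbbeeybybyb   [E -> e e]

S ⇒ EeE ⇒ bbEeE ⇒ bbeeeE ⇒ bbeeeEyb ⇒ bbeeebbEyb ⇒ bbeeebbEybyb ⇒ bbeeebbEybybyb ⇒ bbeeebbbbEybybyb ⇒ bbeeebbbbeeybybyb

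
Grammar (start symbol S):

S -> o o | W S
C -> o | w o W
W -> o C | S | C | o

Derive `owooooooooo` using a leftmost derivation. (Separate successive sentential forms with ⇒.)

S ⇒ WS ⇒ SS ⇒ WSS ⇒ oCSS ⇒ owoWSS ⇒ owoSSS ⇒ owoooSS ⇒ owoooooS ⇒ owoooooWS ⇒ owooooooCS ⇒ owoooooooS ⇒ owooooooooo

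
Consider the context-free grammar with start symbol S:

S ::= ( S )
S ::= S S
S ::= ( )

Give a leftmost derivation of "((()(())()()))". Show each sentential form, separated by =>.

S => (S) => ((S)) => ((SS)) => ((SSS)) => ((()SS)) => ((()SSS)) => ((()(S)SS)) => ((()(())SS)) => ((()(())()S)) => ((()(())()()))

S => (S)   [S ::= ( S )]
(S) => ((S))   [S ::= ( S )]
((S)) => ((SS))   [S ::= S S]
((SS)) => ((SSS))   [S ::= S S]
((SSS)) => ((()SS))   [S ::= ( )]
((()SS)) => ((()SSS))   [S ::= S S]
((()SSS)) => ((()(S)SS))   [S ::= ( S )]
((()(S)SS)) => ((()(())SS))   [S ::= ( )]
((()(())SS)) => ((()(())()S))   [S ::= ( )]
((()(())()S)) => ((()(())()()))   [S ::= ( )]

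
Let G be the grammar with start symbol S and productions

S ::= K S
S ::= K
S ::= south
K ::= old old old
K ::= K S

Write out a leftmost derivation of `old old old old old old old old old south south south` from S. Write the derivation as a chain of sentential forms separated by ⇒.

S ⇒ K S ⇒ K S S ⇒ K S S S ⇒ old old old S S S ⇒ old old old K S S S ⇒ old old old K S S S S ⇒ old old old old old old S S S S ⇒ old old old old old old K S S S ⇒ old old old old old old old old old S S S ⇒ old old old old old old old old old south S S ⇒ old old old old old old old old old south south S ⇒ old old old old old old old old old south south south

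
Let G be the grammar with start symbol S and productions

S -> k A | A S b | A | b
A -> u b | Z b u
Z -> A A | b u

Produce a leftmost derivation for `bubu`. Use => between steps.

S => A => Zbu => bubu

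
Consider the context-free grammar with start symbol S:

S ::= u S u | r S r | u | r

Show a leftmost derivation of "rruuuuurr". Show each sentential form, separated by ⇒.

S ⇒ rSr   [S ::= r S r]
rSr ⇒ rrSrr   [S ::= r S r]
rrSrr ⇒ rruSurr   [S ::= u S u]
rruSurr ⇒ rruuSuurr   [S ::= u S u]
rruuSuurr ⇒ rruuuuurr   [S ::= u]

S⇒rSr⇒rrSrr⇒rruSurr⇒rruuSuurr⇒rruuuuurr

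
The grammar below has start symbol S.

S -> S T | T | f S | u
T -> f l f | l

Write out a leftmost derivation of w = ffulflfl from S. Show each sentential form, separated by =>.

S => ST   [S -> S T]
ST => fST   [S -> f S]
fST => ffST   [S -> f S]
ffST => ffSTT   [S -> S T]
ffSTT => ffSTTT   [S -> S T]
ffSTTT => ffuTTT   [S -> u]
ffuTTT => ffulTT   [T -> l]
ffulTT => ffulflfT   [T -> f l f]
ffulflfT => ffulflfl   [T -> l]

S => ST => fST => ffST => ffSTT => ffSTTT => ffuTTT => ffulTT => ffulflfT => ffulflfl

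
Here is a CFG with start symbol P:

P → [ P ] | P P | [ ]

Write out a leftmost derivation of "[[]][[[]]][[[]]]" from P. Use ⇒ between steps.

P ⇒ PP ⇒ [P]P ⇒ [[]]P ⇒ [[]]PP ⇒ [[]][P]P ⇒ [[]][[P]]P ⇒ [[]][[[]]]P ⇒ [[]][[[]]][P] ⇒ [[]][[[]]][[P]] ⇒ [[]][[[]]][[[]]]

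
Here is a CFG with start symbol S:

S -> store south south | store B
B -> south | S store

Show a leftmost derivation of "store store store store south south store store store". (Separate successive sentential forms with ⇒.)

S ⇒ store B   [S -> store B]
store B ⇒ store S store   [B -> S store]
store S store ⇒ store store B store   [S -> store B]
store store B store ⇒ store store S store store   [B -> S store]
store store S store store ⇒ store store store B store store   [S -> store B]
store store store B store store ⇒ store store store S store store store   [B -> S store]
store store store S store store store ⇒ store store store store south south store store store   [S -> store south south]

S ⇒ store B ⇒ store S store ⇒ store store B store ⇒ store store S store store ⇒ store store store B store store ⇒ store store store S store store store ⇒ store store store store south south store store store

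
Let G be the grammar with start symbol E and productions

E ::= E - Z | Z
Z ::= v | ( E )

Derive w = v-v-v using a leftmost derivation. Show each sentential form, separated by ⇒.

E⇒E-Z⇒E-Z-Z⇒Z-Z-Z⇒v-Z-Z⇒v-v-Z⇒v-v-v

E ⇒ E-Z   [E ::= E - Z]
E-Z ⇒ E-Z-Z   [E ::= E - Z]
E-Z-Z ⇒ Z-Z-Z   [E ::= Z]
Z-Z-Z ⇒ v-Z-Z   [Z ::= v]
v-Z-Z ⇒ v-v-Z   [Z ::= v]
v-v-Z ⇒ v-v-v   [Z ::= v]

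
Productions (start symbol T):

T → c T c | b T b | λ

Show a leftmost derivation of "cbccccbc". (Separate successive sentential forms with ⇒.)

T ⇒ cTc ⇒ cbTbc ⇒ cbcTcbc ⇒ cbccTccbc ⇒ cbccccbc

T ⇒ cTc   [T → c T c]
cTc ⇒ cbTbc   [T → b T b]
cbTbc ⇒ cbcTcbc   [T → c T c]
cbcTcbc ⇒ cbccTccbc   [T → c T c]
cbccTccbc ⇒ cbccccbc   [T → λ]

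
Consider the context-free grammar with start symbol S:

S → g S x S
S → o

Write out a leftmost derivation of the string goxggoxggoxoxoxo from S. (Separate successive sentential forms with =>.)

S => gSxS   [S → g S x S]
gSxS => goxS   [S → o]
goxS => goxgSxS   [S → g S x S]
goxgSxS => goxggSxSxS   [S → g S x S]
goxggSxSxS => goxggoxSxS   [S → o]
goxggoxSxS => goxggoxgSxSxS   [S → g S x S]
goxggoxgSxSxS => goxggoxggSxSxSxS   [S → g S x S]
goxggoxggSxSxSxS => goxggoxggoxSxSxS   [S → o]
goxggoxggoxSxSxS => goxggoxggoxoxSxS   [S → o]
goxggoxggoxoxSxS => goxggoxggoxoxoxS   [S → o]
goxggoxggoxoxoxS => goxggoxggoxoxoxo   [S → o]

S=>gSxS=>goxS=>goxgSxS=>goxggSxSxS=>goxggoxSxS=>goxggoxgSxSxS=>goxggoxggSxSxSxS=>goxggoxggoxSxSxS=>goxggoxggoxoxSxS=>goxggoxggoxoxoxS=>goxggoxggoxoxoxo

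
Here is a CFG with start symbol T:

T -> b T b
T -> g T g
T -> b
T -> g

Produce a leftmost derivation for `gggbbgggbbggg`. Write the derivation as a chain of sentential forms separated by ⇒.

T ⇒ gTg   [T -> g T g]
gTg ⇒ ggTgg   [T -> g T g]
ggTgg ⇒ gggTggg   [T -> g T g]
gggTggg ⇒ gggbTbggg   [T -> b T b]
gggbTbggg ⇒ gggbbTbbggg   [T -> b T b]
gggbbTbbggg ⇒ gggbbgTgbbggg   [T -> g T g]
gggbbgTgbbggg ⇒ gggbbgggbbggg   [T -> g]

T⇒gTg⇒ggTgg⇒gggTggg⇒gggbTbggg⇒gggbbTbbggg⇒gggbbgTgbbggg⇒gggbbgggbbggg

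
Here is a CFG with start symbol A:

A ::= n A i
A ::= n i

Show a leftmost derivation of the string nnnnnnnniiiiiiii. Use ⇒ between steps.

A⇒nAi⇒nnAii⇒nnnAiii⇒nnnnAiiii⇒nnnnnAiiiii⇒nnnnnnAiiiiii⇒nnnnnnnAiiiiiii⇒nnnnnnnniiiiiiii

A ⇒ nAi   [A ::= n A i]
nAi ⇒ nnAii   [A ::= n A i]
nnAii ⇒ nnnAiii   [A ::= n A i]
nnnAiii ⇒ nnnnAiiii   [A ::= n A i]
nnnnAiiii ⇒ nnnnnAiiiii   [A ::= n A i]
nnnnnAiiiii ⇒ nnnnnnAiiiiii   [A ::= n A i]
nnnnnnAiiiiii ⇒ nnnnnnnAiiiiiii   [A ::= n A i]
nnnnnnnAiiiiiii ⇒ nnnnnnnniiiiiiii   [A ::= n i]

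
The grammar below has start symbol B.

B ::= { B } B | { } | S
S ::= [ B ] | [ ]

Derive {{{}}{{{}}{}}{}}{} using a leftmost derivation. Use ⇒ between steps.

B ⇒ {B}B   [B ::= { B } B]
{B}B ⇒ {{B}B}B   [B ::= { B } B]
{{B}B}B ⇒ {{{}}B}B   [B ::= { }]
{{{}}B}B ⇒ {{{}}{B}B}B   [B ::= { B } B]
{{{}}{B}B}B ⇒ {{{}}{{B}B}B}B   [B ::= { B } B]
{{{}}{{B}B}B}B ⇒ {{{}}{{{}}B}B}B   [B ::= { }]
{{{}}{{{}}B}B}B ⇒ {{{}}{{{}}{}}B}B   [B ::= { }]
{{{}}{{{}}{}}B}B ⇒ {{{}}{{{}}{}}{}}B   [B ::= { }]
{{{}}{{{}}{}}{}}B ⇒ {{{}}{{{}}{}}{}}{}   [B ::= { }]

B ⇒ {B}B ⇒ {{B}B}B ⇒ {{{}}B}B ⇒ {{{}}{B}B}B ⇒ {{{}}{{B}B}B}B ⇒ {{{}}{{{}}B}B}B ⇒ {{{}}{{{}}{}}B}B ⇒ {{{}}{{{}}{}}{}}B ⇒ {{{}}{{{}}{}}{}}{}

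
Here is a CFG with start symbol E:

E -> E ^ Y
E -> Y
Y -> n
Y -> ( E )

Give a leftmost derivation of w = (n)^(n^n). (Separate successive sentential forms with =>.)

E => E^Y => Y^Y => (E)^Y => (Y)^Y => (n)^Y => (n)^(E) => (n)^(E^Y) => (n)^(Y^Y) => (n)^(n^Y) => (n)^(n^n)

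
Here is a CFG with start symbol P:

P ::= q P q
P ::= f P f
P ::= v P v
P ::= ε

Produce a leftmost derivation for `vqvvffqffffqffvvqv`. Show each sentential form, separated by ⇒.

P ⇒ vPv ⇒ vqPqv ⇒ vqvPvqv ⇒ vqvvPvvqv ⇒ vqvvfPfvvqv ⇒ vqvvffPffvvqv ⇒ vqvvffqPqffvvqv ⇒ vqvvffqfPfqffvvqv ⇒ vqvvffqffPffqffvvqv ⇒ vqvvffqffffqffvvqv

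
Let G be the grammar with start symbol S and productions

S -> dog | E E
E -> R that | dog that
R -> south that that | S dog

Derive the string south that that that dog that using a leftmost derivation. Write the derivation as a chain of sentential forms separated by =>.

S => E E   [S -> E E]
E E => R that E   [E -> R that]
R that E => south that that that E   [R -> south that that]
south that that that E => south that that that dog that   [E -> dog that]

S => E E => R that E => south that that that E => south that that that dog that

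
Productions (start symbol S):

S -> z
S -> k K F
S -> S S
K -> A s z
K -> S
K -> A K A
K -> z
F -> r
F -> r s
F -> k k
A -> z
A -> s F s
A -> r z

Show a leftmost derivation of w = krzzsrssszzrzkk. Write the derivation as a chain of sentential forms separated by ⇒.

S⇒kKF⇒kAKAF⇒krzKAF⇒krzAKAAF⇒krzzKAAF⇒krzzAszAAF⇒krzzsFsszAAF⇒krzzsrssszAAF⇒krzzsrssszzAF⇒krzzsrssszzrzF⇒krzzsrssszzrzkk

S ⇒ kKF   [S -> k K F]
kKF ⇒ kAKAF   [K -> A K A]
kAKAF ⇒ krzKAF   [A -> r z]
krzKAF ⇒ krzAKAAF   [K -> A K A]
krzAKAAF ⇒ krzzKAAF   [A -> z]
krzzKAAF ⇒ krzzAszAAF   [K -> A s z]
krzzAszAAF ⇒ krzzsFsszAAF   [A -> s F s]
krzzsFsszAAF ⇒ krzzsrssszAAF   [F -> r s]
krzzsrssszAAF ⇒ krzzsrssszzAF   [A -> z]
krzzsrssszzAF ⇒ krzzsrssszzrzF   [A -> r z]
krzzsrssszzrzF ⇒ krzzsrssszzrzkk   [F -> k k]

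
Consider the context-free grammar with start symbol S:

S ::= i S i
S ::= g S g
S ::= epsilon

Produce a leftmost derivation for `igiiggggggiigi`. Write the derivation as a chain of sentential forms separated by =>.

S => iSi => igSgi => igiSigi => igiiSiigi => igiigSgiigi => igiiggSggiigi => igiigggSgggiigi => igiiggggggiigi

S => iSi   [S ::= i S i]
iSi => igSgi   [S ::= g S g]
igSgi => igiSigi   [S ::= i S i]
igiSigi => igiiSiigi   [S ::= i S i]
igiiSiigi => igiigSgiigi   [S ::= g S g]
igiigSgiigi => igiiggSggiigi   [S ::= g S g]
igiiggSggiigi => igiigggSgggiigi   [S ::= g S g]
igiigggSgggiigi => igiiggggggiigi   [S ::= epsilon]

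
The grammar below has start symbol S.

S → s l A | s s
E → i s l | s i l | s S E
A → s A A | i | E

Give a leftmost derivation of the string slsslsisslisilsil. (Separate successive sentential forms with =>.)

S => slA   [S → s l A]
slA => slE   [A → E]
slE => slsSE   [E → s S E]
slsSE => slsslAE   [S → s l A]
slsslAE => slsslsAAE   [A → s A A]
slsslsAAE => slsslsiAE   [A → i]
slsslsiAE => slsslsiEE   [A → E]
slsslsiEE => slsslsisSEE   [E → s S E]
slsslsisSEE => slsslsisslAEE   [S → s l A]
slsslsisslAEE => slsslsissliEE   [A → i]
slsslsissliEE => slsslsisslisilE   [E → s i l]
slsslsisslisilE => slsslsisslisilsil   [E → s i l]

S=>slA=>slE=>slsSE=>slsslAE=>slsslsAAE=>slsslsiAE=>slsslsiEE=>slsslsisSEE=>slsslsisslAEE=>slsslsissliEE=>slsslsisslisilE=>slsslsisslisilsil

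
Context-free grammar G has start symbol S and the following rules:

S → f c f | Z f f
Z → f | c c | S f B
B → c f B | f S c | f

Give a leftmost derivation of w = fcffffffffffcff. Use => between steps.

S => Zff => SfBff => fcffBff => fcfffScff => fcfffZffcff => fcfffSfBffcff => fcfffZfffBffcff => fcfffffffBffcff => fcffffffffffcff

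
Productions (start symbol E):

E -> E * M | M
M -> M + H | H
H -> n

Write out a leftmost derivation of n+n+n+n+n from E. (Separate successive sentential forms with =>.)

E=>M=>M+H=>M+H+H=>M+H+H+H=>M+H+H+H+H=>H+H+H+H+H=>n+H+H+H+H=>n+n+H+H+H=>n+n+n+H+H=>n+n+n+n+H=>n+n+n+n+n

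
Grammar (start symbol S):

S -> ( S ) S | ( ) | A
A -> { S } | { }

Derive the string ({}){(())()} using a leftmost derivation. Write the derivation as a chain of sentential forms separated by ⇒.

S ⇒ (S)S ⇒ (A)S ⇒ ({})S ⇒ ({})A ⇒ ({}){S} ⇒ ({}){(S)S} ⇒ ({}){(())S} ⇒ ({}){(())()}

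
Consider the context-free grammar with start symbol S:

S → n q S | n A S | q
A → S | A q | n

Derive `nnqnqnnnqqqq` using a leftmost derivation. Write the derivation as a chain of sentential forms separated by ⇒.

S ⇒ nAS ⇒ nAqS ⇒ nnqS ⇒ nnqnqS ⇒ nnqnqnAS ⇒ nnqnqnAqS ⇒ nnqnqnSqS ⇒ nnqnqnnASqS ⇒ nnqnqnnAqSqS ⇒ nnqnqnnnqSqS ⇒ nnqnqnnnqqqS ⇒ nnqnqnnnqqqq

S ⇒ nAS   [S → n A S]
nAS ⇒ nAqS   [A → A q]
nAqS ⇒ nnqS   [A → n]
nnqS ⇒ nnqnqS   [S → n q S]
nnqnqS ⇒ nnqnqnAS   [S → n A S]
nnqnqnAS ⇒ nnqnqnAqS   [A → A q]
nnqnqnAqS ⇒ nnqnqnSqS   [A → S]
nnqnqnSqS ⇒ nnqnqnnASqS   [S → n A S]
nnqnqnnASqS ⇒ nnqnqnnAqSqS   [A → A q]
nnqnqnnAqSqS ⇒ nnqnqnnnqSqS   [A → n]
nnqnqnnnqSqS ⇒ nnqnqnnnqqqS   [S → q]
nnqnqnnnqqqS ⇒ nnqnqnnnqqqq   [S → q]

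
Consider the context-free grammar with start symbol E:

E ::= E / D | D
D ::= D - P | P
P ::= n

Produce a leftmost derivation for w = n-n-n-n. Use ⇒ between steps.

E ⇒ D   [E ::= D]
D ⇒ D-P   [D ::= D - P]
D-P ⇒ D-P-P   [D ::= D - P]
D-P-P ⇒ D-P-P-P   [D ::= D - P]
D-P-P-P ⇒ P-P-P-P   [D ::= P]
P-P-P-P ⇒ n-P-P-P   [P ::= n]
n-P-P-P ⇒ n-n-P-P   [P ::= n]
n-n-P-P ⇒ n-n-n-P   [P ::= n]
n-n-n-P ⇒ n-n-n-n   [P ::= n]

E ⇒ D ⇒ D-P ⇒ D-P-P ⇒ D-P-P-P ⇒ P-P-P-P ⇒ n-P-P-P ⇒ n-n-P-P ⇒ n-n-n-P ⇒ n-n-n-n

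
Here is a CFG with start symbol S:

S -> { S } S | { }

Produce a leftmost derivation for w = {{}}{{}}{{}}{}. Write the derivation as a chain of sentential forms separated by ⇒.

S ⇒ {S}S ⇒ {{}}S ⇒ {{}}{S}S ⇒ {{}}{{}}S ⇒ {{}}{{}}{S}S ⇒ {{}}{{}}{{}}S ⇒ {{}}{{}}{{}}{}

S ⇒ {S}S   [S -> { S } S]
{S}S ⇒ {{}}S   [S -> { }]
{{}}S ⇒ {{}}{S}S   [S -> { S } S]
{{}}{S}S ⇒ {{}}{{}}S   [S -> { }]
{{}}{{}}S ⇒ {{}}{{}}{S}S   [S -> { S } S]
{{}}{{}}{S}S ⇒ {{}}{{}}{{}}S   [S -> { }]
{{}}{{}}{{}}S ⇒ {{}}{{}}{{}}{}   [S -> { }]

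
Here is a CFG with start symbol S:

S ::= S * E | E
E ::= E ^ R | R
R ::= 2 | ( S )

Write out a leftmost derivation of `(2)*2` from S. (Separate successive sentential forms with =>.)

S => S*E => E*E => R*E => (S)*E => (E)*E => (R)*E => (2)*E => (2)*R => (2)*2

S => S*E   [S ::= S * E]
S*E => E*E   [S ::= E]
E*E => R*E   [E ::= R]
R*E => (S)*E   [R ::= ( S )]
(S)*E => (E)*E   [S ::= E]
(E)*E => (R)*E   [E ::= R]
(R)*E => (2)*E   [R ::= 2]
(2)*E => (2)*R   [E ::= R]
(2)*R => (2)*2   [R ::= 2]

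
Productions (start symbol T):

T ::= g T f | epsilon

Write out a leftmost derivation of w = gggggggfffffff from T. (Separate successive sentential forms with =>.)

T => gTf   [T ::= g T f]
gTf => ggTff   [T ::= g T f]
ggTff => gggTfff   [T ::= g T f]
gggTfff => ggggTffff   [T ::= g T f]
ggggTffff => gggggTfffff   [T ::= g T f]
gggggTfffff => ggggggTffffff   [T ::= g T f]
ggggggTffffff => gggggggTfffffff   [T ::= g T f]
gggggggTfffffff => gggggggfffffff   [T ::= epsilon]

T => gTf => ggTff => gggTfff => ggggTffff => gggggTfffff => ggggggTffffff => gggggggTfffffff => gggggggfffffff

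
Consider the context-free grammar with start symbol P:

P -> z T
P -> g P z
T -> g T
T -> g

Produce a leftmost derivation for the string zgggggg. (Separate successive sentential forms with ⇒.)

P ⇒ zT   [P -> z T]
zT ⇒ zgT   [T -> g T]
zgT ⇒ zggT   [T -> g T]
zggT ⇒ zgggT   [T -> g T]
zgggT ⇒ zggggT   [T -> g T]
zggggT ⇒ zgggggT   [T -> g T]
zgggggT ⇒ zgggggg   [T -> g]

P ⇒ zT ⇒ zgT ⇒ zggT ⇒ zgggT ⇒ zggggT ⇒ zgggggT ⇒ zgggggg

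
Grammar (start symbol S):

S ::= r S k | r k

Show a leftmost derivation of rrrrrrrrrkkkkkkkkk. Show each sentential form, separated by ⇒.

S ⇒ rSk ⇒ rrSkk ⇒ rrrSkkk ⇒ rrrrSkkkk ⇒ rrrrrSkkkkk ⇒ rrrrrrSkkkkkk ⇒ rrrrrrrSkkkkkkk ⇒ rrrrrrrrSkkkkkkkk ⇒ rrrrrrrrrkkkkkkkkk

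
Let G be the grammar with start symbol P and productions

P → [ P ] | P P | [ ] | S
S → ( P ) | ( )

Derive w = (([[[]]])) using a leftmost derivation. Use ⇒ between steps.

P⇒S⇒(P)⇒(S)⇒((P))⇒(([P]))⇒(([[P]]))⇒(([[[]]]))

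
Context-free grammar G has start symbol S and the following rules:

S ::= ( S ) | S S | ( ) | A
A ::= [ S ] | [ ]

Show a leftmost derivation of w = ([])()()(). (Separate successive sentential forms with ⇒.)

S ⇒ SS   [S ::= S S]
SS ⇒ (S)S   [S ::= ( S )]
(S)S ⇒ (A)S   [S ::= A]
(A)S ⇒ ([])S   [A ::= [ ]]
([])S ⇒ ([])SS   [S ::= S S]
([])SS ⇒ ([])SSS   [S ::= S S]
([])SSS ⇒ ([])()SS   [S ::= ( )]
([])()SS ⇒ ([])()()S   [S ::= ( )]
([])()()S ⇒ ([])()()()   [S ::= ( )]

S ⇒ SS ⇒ (S)S ⇒ (A)S ⇒ ([])S ⇒ ([])SS ⇒ ([])SSS ⇒ ([])()SS ⇒ ([])()()S ⇒ ([])()()()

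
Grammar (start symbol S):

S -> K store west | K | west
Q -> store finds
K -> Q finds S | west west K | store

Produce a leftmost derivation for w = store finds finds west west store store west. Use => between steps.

S => K store west => Q finds S store west => store finds finds S store west => store finds finds K store west => store finds finds west west K store west => store finds finds west west store store west

S => K store west   [S -> K store west]
K store west => Q finds S store west   [K -> Q finds S]
Q finds S store west => store finds finds S store west   [Q -> store finds]
store finds finds S store west => store finds finds K store west   [S -> K]
store finds finds K store west => store finds finds west west K store west   [K -> west west K]
store finds finds west west K store west => store finds finds west west store store west   [K -> store]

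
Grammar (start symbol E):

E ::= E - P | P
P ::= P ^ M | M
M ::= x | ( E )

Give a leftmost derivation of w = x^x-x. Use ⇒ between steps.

E ⇒ E-P   [E ::= E - P]
E-P ⇒ P-P   [E ::= P]
P-P ⇒ P^M-P   [P ::= P ^ M]
P^M-P ⇒ M^M-P   [P ::= M]
M^M-P ⇒ x^M-P   [M ::= x]
x^M-P ⇒ x^x-P   [M ::= x]
x^x-P ⇒ x^x-M   [P ::= M]
x^x-M ⇒ x^x-x   [M ::= x]

E ⇒ E-P ⇒ P-P ⇒ P^M-P ⇒ M^M-P ⇒ x^M-P ⇒ x^x-P ⇒ x^x-M ⇒ x^x-x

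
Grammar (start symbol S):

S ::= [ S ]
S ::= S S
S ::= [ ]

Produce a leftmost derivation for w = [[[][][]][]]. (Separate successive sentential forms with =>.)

S => [S] => [SS] => [[S]S] => [[SS]S] => [[SSS]S] => [[[]SS]S] => [[[][]S]S] => [[[][][]]S] => [[[][][]][]]

S => [S]   [S ::= [ S ]]
[S] => [SS]   [S ::= S S]
[SS] => [[S]S]   [S ::= [ S ]]
[[S]S] => [[SS]S]   [S ::= S S]
[[SS]S] => [[SSS]S]   [S ::= S S]
[[SSS]S] => [[[]SS]S]   [S ::= [ ]]
[[[]SS]S] => [[[][]S]S]   [S ::= [ ]]
[[[][]S]S] => [[[][][]]S]   [S ::= [ ]]
[[[][][]]S] => [[[][][]][]]   [S ::= [ ]]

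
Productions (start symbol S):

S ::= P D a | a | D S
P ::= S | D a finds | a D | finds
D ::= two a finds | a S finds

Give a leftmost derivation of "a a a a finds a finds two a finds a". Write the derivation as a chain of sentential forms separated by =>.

S => P D a => a D D a => a a S finds D a => a a D S finds D a => a a a S finds S finds D a => a a a a finds S finds D a => a a a a finds a finds D a => a a a a finds a finds two a finds a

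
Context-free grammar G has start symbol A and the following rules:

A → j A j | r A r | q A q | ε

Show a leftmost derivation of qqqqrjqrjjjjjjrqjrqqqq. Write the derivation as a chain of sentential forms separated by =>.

A => qAq   [A → q A q]
qAq => qqAqq   [A → q A q]
qqAqq => qqqAqqq   [A → q A q]
qqqAqqq => qqqqAqqqq   [A → q A q]
qqqqAqqqq => qqqqrArqqqq   [A → r A r]
qqqqrArqqqq => qqqqrjAjrqqqq   [A → j A j]
qqqqrjAjrqqqq => qqqqrjqAqjrqqqq   [A → q A q]
qqqqrjqAqjrqqqq => qqqqrjqrArqjrqqqq   [A → r A r]
qqqqrjqrArqjrqqqq => qqqqrjqrjAjrqjrqqqq   [A → j A j]
qqqqrjqrjAjrqjrqqqq => qqqqrjqrjjAjjrqjrqqqq   [A → j A j]
qqqqrjqrjjAjjrqjrqqqq => qqqqrjqrjjjAjjjrqjrqqqq   [A → j A j]
qqqqrjqrjjjAjjjrqjrqqqq => qqqqrjqrjjjjjjrqjrqqqq   [A → ε]

A => qAq => qqAqq => qqqAqqq => qqqqAqqqq => qqqqrArqqqq => qqqqrjAjrqqqq => qqqqrjqAqjrqqqq => qqqqrjqrArqjrqqqq => qqqqrjqrjAjrqjrqqqq => qqqqrjqrjjAjjrqjrqqqq => qqqqrjqrjjjAjjjrqjrqqqq => qqqqrjqrjjjjjjrqjrqqqq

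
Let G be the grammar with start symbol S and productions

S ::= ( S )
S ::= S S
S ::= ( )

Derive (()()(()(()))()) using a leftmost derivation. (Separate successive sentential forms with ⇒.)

S ⇒ (S)   [S ::= ( S )]
(S) ⇒ (SS)   [S ::= S S]
(SS) ⇒ (()S)   [S ::= ( )]
(()S) ⇒ (()SS)   [S ::= S S]
(()SS) ⇒ (()()S)   [S ::= ( )]
(()()S) ⇒ (()()SS)   [S ::= S S]
(()()SS) ⇒ (()()(S)S)   [S ::= ( S )]
(()()(S)S) ⇒ (()()(SS)S)   [S ::= S S]
(()()(SS)S) ⇒ (()()(()S)S)   [S ::= ( )]
(()()(()S)S) ⇒ (()()(()(S))S)   [S ::= ( S )]
(()()(()(S))S) ⇒ (()()(()(()))S)   [S ::= ( )]
(()()(()(()))S) ⇒ (()()(()(()))())   [S ::= ( )]

S⇒(S)⇒(SS)⇒(()S)⇒(()SS)⇒(()()S)⇒(()()SS)⇒(()()(S)S)⇒(()()(SS)S)⇒(()()(()S)S)⇒(()()(()(S))S)⇒(()()(()(()))S)⇒(()()(()(()))())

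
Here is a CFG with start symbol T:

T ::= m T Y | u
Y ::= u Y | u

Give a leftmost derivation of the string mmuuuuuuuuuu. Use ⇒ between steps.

T ⇒ mTY ⇒ mmTYY ⇒ mmuYY ⇒ mmuuY ⇒ mmuuuY ⇒ mmuuuuY ⇒ mmuuuuuY ⇒ mmuuuuuuY ⇒ mmuuuuuuuY ⇒ mmuuuuuuuuY ⇒ mmuuuuuuuuuY ⇒ mmuuuuuuuuuu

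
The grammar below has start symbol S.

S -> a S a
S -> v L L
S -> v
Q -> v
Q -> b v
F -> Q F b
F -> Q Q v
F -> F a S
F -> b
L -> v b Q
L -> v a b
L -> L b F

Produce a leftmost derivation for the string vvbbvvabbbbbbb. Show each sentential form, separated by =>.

S=>vLL=>vvbQL=>vvbbvL=>vvbbvLbF=>vvbbvLbFbF=>vvbbvLbFbFbF=>vvbbvvabbFbFbF=>vvbbvvabbbbFbF=>vvbbvvabbbbbbF=>vvbbvvabbbbbbb

S => vLL   [S -> v L L]
vLL => vvbQL   [L -> v b Q]
vvbQL => vvbbvL   [Q -> b v]
vvbbvL => vvbbvLbF   [L -> L b F]
vvbbvLbF => vvbbvLbFbF   [L -> L b F]
vvbbvLbFbF => vvbbvLbFbFbF   [L -> L b F]
vvbbvLbFbFbF => vvbbvvabbFbFbF   [L -> v a b]
vvbbvvabbFbFbF => vvbbvvabbbbFbF   [F -> b]
vvbbvvabbbbFbF => vvbbvvabbbbbbF   [F -> b]
vvbbvvabbbbbbF => vvbbvvabbbbbbb   [F -> b]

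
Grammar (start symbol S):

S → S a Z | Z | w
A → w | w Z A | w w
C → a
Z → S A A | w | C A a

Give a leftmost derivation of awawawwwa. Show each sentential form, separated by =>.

S => Z   [S → Z]
Z => CAa   [Z → C A a]
CAa => aAa   [C → a]
aAa => awZAa   [A → w Z A]
awZAa => awCAaAa   [Z → C A a]
awCAaAa => awaAaAa   [C → a]
awaAaAa => awawaAa   [A → w]
awawaAa => awawawZAa   [A → w Z A]
awawawZAa => awawawwAa   [Z → w]
awawawwAa => awawawwwa   [A → w]

S => Z => CAa => aAa => awZAa => awCAaAa => awaAaAa => awawaAa => awawawZAa => awawawwAa => awawawwwa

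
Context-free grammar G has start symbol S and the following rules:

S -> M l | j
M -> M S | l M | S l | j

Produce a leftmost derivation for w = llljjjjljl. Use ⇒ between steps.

S ⇒ Ml ⇒ lMl ⇒ llMl ⇒ llMSl ⇒ lllMSl ⇒ lllMSSl ⇒ llljSSl ⇒ llljMlSl ⇒ llljMSlSl ⇒ llljMSSlSl ⇒ llljjSSlSl ⇒ llljjjSlSl ⇒ llljjjjlSl ⇒ llljjjjljl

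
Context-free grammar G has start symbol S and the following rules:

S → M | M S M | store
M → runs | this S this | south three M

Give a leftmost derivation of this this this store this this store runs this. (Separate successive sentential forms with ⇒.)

S ⇒ M   [S → M]
M ⇒ this S this   [M → this S this]
this S this ⇒ this M S M this   [S → M S M]
this M S M this ⇒ this this S this S M this   [M → this S this]
this this S this S M this ⇒ this this M this S M this   [S → M]
this this M this S M this ⇒ this this this S this this S M this   [M → this S this]
this this this S this this S M this ⇒ this this this store this this S M this   [S → store]
this this this store this this S M this ⇒ this this this store this this store M this   [S → store]
this this this store this this store M this ⇒ this this this store this this store runs this   [M → runs]

S ⇒ M ⇒ this S this ⇒ this M S M this ⇒ this this S this S M this ⇒ this this M this S M this ⇒ this this this S this this S M this ⇒ this this this store this this S M this ⇒ this this this store this this store M this ⇒ this this this store this this store runs this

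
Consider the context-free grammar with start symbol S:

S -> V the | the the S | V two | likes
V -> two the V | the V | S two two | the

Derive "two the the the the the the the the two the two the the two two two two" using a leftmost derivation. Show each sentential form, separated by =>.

S => V two   [S -> V two]
V two => two the V two   [V -> two the V]
two the V two => two the S two two two   [V -> S two two]
two the S two two two => two the the the S two two two   [S -> the the S]
two the the the S two two two => two the the the the the S two two two   [S -> the the S]
two the the the the the S two two two => two the the the the the V two two two two   [S -> V two]
two the the the the the V two two two two => two the the the the the the V two two two two   [V -> the V]
two the the the the the the V two two two two => two the the the the the the the V two two two two   [V -> the V]
two the the the the the the the V two two two two => two the the the the the the the the V two two two two   [V -> the V]
two the the the the the the the the V two two two two => two the the the the the the the the two the V two two two two   [V -> two the V]
two the the the the the the the the two the V two two two two => two the the the the the the the the two the two the V two two two two   [V -> two the V]
two the the the the the the the the two the two the V two two two two => two the the the the the the the the two the two the the two two two two   [V -> the]

S => V two => two the V two => two the S two two two => two the the the S two two two => two the the the the the S two two two => two the the the the the V two two two two => two the the the the the the V two two two two => two the the the the the the the V two two two two => two the the the the the the the the V two two two two => two the the the the the the the the two the V two two two two => two the the the the the the the the two the two the V two two two two => two the the the the the the the the two the two the the two two two two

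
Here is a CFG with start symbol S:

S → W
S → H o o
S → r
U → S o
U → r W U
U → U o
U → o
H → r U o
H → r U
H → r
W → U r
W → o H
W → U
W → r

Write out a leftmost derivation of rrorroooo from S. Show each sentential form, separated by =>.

S => Hoo   [S → H o o]
Hoo => rUoo   [H → r U]
rUoo => rUooo   [U → U o]
rUooo => rrWUooo   [U → r W U]
rrWUooo => rrUUooo   [W → U]
rrUUooo => rroUooo   [U → o]
rroUooo => rrorWUooo   [U → r W U]
rrorWUooo => rrorrUooo   [W → r]
rrorrUooo => rrorroooo   [U → o]

S=>Hoo=>rUoo=>rUooo=>rrWUooo=>rrUUooo=>rroUooo=>rrorWUooo=>rrorrUooo=>rrorroooo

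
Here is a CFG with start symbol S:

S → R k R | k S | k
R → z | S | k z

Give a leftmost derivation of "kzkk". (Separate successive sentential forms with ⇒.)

S ⇒ kS   [S → k S]
kS ⇒ kRkR   [S → R k R]
kRkR ⇒ kzkR   [R → z]
kzkR ⇒ kzkS   [R → S]
kzkS ⇒ kzkk   [S → k]

S⇒kS⇒kRkR⇒kzkR⇒kzkS⇒kzkk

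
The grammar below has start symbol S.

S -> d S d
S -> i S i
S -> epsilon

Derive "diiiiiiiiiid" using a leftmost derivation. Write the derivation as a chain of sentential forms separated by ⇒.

S ⇒ dSd ⇒ diSid ⇒ diiSiid ⇒ diiiSiiid ⇒ diiiiSiiiid ⇒ diiiiiSiiiiid ⇒ diiiiiiiiiid

S ⇒ dSd   [S -> d S d]
dSd ⇒ diSid   [S -> i S i]
diSid ⇒ diiSiid   [S -> i S i]
diiSiid ⇒ diiiSiiid   [S -> i S i]
diiiSiiid ⇒ diiiiSiiiid   [S -> i S i]
diiiiSiiiid ⇒ diiiiiSiiiiid   [S -> i S i]
diiiiiSiiiiid ⇒ diiiiiiiiiid   [S -> epsilon]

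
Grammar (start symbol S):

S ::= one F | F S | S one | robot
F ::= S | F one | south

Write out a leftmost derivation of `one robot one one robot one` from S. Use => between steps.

S => S one => F S one => F one S one => F one one S one => S one one S one => one F one one S one => one S one one S one => one robot one one S one => one robot one one robot one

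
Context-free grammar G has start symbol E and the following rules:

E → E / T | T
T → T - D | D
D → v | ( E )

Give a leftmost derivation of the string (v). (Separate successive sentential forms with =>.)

E => T => D => (E) => (T) => (D) => (v)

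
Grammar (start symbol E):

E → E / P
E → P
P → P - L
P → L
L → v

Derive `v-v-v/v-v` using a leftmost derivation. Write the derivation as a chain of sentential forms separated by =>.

E => E/P => P/P => P-L/P => P-L-L/P => L-L-L/P => v-L-L/P => v-v-L/P => v-v-v/P => v-v-v/P-L => v-v-v/L-L => v-v-v/v-L => v-v-v/v-v

E => E/P   [E → E / P]
E/P => P/P   [E → P]
P/P => P-L/P   [P → P - L]
P-L/P => P-L-L/P   [P → P - L]
P-L-L/P => L-L-L/P   [P → L]
L-L-L/P => v-L-L/P   [L → v]
v-L-L/P => v-v-L/P   [L → v]
v-v-L/P => v-v-v/P   [L → v]
v-v-v/P => v-v-v/P-L   [P → P - L]
v-v-v/P-L => v-v-v/L-L   [P → L]
v-v-v/L-L => v-v-v/v-L   [L → v]
v-v-v/v-L => v-v-v/v-v   [L → v]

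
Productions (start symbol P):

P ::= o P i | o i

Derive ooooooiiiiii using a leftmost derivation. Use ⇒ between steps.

P ⇒ oPi   [P ::= o P i]
oPi ⇒ ooPii   [P ::= o P i]
ooPii ⇒ oooPiii   [P ::= o P i]
oooPiii ⇒ ooooPiiii   [P ::= o P i]
ooooPiiii ⇒ oooooPiiiii   [P ::= o P i]
oooooPiiiii ⇒ ooooooiiiiii   [P ::= o i]

P⇒oPi⇒ooPii⇒oooPiii⇒ooooPiiii⇒oooooPiiiii⇒ooooooiiiiii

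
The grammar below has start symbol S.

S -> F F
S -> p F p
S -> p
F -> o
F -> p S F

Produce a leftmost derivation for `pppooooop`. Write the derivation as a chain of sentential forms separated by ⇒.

S ⇒ pFp ⇒ ppSFp ⇒ ppFFFp ⇒ pppSFFFp ⇒ pppFFFFFp ⇒ pppoFFFFp ⇒ pppooFFFp ⇒ pppoooFFp ⇒ pppooooFp ⇒ pppooooop

S ⇒ pFp   [S -> p F p]
pFp ⇒ ppSFp   [F -> p S F]
ppSFp ⇒ ppFFFp   [S -> F F]
ppFFFp ⇒ pppSFFFp   [F -> p S F]
pppSFFFp ⇒ pppFFFFFp   [S -> F F]
pppFFFFFp ⇒ pppoFFFFp   [F -> o]
pppoFFFFp ⇒ pppooFFFp   [F -> o]
pppooFFFp ⇒ pppoooFFp   [F -> o]
pppoooFFp ⇒ pppooooFp   [F -> o]
pppooooFp ⇒ pppooooop   [F -> o]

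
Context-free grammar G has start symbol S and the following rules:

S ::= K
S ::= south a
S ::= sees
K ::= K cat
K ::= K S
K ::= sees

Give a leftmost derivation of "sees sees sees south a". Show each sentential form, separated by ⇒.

S ⇒ K ⇒ K S ⇒ K S S ⇒ K S S S ⇒ sees S S S ⇒ sees K S S ⇒ sees sees S S ⇒ sees sees K S ⇒ sees sees sees S ⇒ sees sees sees south a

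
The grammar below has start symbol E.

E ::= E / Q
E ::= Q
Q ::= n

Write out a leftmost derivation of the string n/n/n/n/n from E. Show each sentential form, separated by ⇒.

E ⇒ E/Q ⇒ E/Q/Q ⇒ E/Q/Q/Q ⇒ E/Q/Q/Q/Q ⇒ Q/Q/Q/Q/Q ⇒ n/Q/Q/Q/Q ⇒ n/n/Q/Q/Q ⇒ n/n/n/Q/Q ⇒ n/n/n/n/Q ⇒ n/n/n/n/n

E ⇒ E/Q   [E ::= E / Q]
E/Q ⇒ E/Q/Q   [E ::= E / Q]
E/Q/Q ⇒ E/Q/Q/Q   [E ::= E / Q]
E/Q/Q/Q ⇒ E/Q/Q/Q/Q   [E ::= E / Q]
E/Q/Q/Q/Q ⇒ Q/Q/Q/Q/Q   [E ::= Q]
Q/Q/Q/Q/Q ⇒ n/Q/Q/Q/Q   [Q ::= n]
n/Q/Q/Q/Q ⇒ n/n/Q/Q/Q   [Q ::= n]
n/n/Q/Q/Q ⇒ n/n/n/Q/Q   [Q ::= n]
n/n/n/Q/Q ⇒ n/n/n/n/Q   [Q ::= n]
n/n/n/n/Q ⇒ n/n/n/n/n   [Q ::= n]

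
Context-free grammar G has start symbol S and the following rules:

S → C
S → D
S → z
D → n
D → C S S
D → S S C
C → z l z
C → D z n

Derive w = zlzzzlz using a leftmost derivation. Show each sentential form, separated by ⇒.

S⇒D⇒CSS⇒zlzSS⇒zlzzS⇒zlzzC⇒zlzzzlz

S ⇒ D   [S → D]
D ⇒ CSS   [D → C S S]
CSS ⇒ zlzSS   [C → z l z]
zlzSS ⇒ zlzzS   [S → z]
zlzzS ⇒ zlzzC   [S → C]
zlzzC ⇒ zlzzzlz   [C → z l z]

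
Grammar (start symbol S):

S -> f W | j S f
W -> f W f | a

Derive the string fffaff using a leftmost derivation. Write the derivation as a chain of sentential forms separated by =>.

S => fW   [S -> f W]
fW => ffWf   [W -> f W f]
ffWf => fffWff   [W -> f W f]
fffWff => fffaff   [W -> a]

S => fW => ffWf => fffWff => fffaff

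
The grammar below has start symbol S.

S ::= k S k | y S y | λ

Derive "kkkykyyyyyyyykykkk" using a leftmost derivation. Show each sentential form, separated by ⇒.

S ⇒ kSk   [S ::= k S k]
kSk ⇒ kkSkk   [S ::= k S k]
kkSkk ⇒ kkkSkkk   [S ::= k S k]
kkkSkkk ⇒ kkkySykkk   [S ::= y S y]
kkkySykkk ⇒ kkkykSkykkk   [S ::= k S k]
kkkykSkykkk ⇒ kkkykySykykkk   [S ::= y S y]
kkkykySykykkk ⇒ kkkykyySyykykkk   [S ::= y S y]
kkkykyySyykykkk ⇒ kkkykyyySyyykykkk   [S ::= y S y]
kkkykyyySyyykykkk ⇒ kkkykyyyySyyyykykkk   [S ::= y S y]
kkkykyyyySyyyykykkk ⇒ kkkykyyyyyyyykykkk   [S ::= λ]

S ⇒ kSk ⇒ kkSkk ⇒ kkkSkkk ⇒ kkkySykkk ⇒ kkkykSkykkk ⇒ kkkykySykykkk ⇒ kkkykyySyykykkk ⇒ kkkykyyySyyykykkk ⇒ kkkykyyyySyyyykykkk ⇒ kkkykyyyyyyyykykkk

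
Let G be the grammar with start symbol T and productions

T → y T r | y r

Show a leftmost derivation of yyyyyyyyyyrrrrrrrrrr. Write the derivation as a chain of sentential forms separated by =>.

T=>yTr=>yyTrr=>yyyTrrr=>yyyyTrrrr=>yyyyyTrrrrr=>yyyyyyTrrrrrr=>yyyyyyyTrrrrrrr=>yyyyyyyyTrrrrrrrr=>yyyyyyyyyTrrrrrrrrr=>yyyyyyyyyyrrrrrrrrrr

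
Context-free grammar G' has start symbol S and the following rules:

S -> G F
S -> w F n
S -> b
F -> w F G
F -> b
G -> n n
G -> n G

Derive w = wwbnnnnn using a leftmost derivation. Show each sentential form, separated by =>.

S => wFn => wwFGn => wwbGn => wwbnGn => wwbnnGn => wwbnnnnn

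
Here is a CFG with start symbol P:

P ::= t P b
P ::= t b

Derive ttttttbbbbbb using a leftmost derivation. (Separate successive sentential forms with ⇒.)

P⇒tPb⇒ttPbb⇒tttPbbb⇒ttttPbbbb⇒tttttPbbbbb⇒ttttttbbbbbb

P ⇒ tPb   [P ::= t P b]
tPb ⇒ ttPbb   [P ::= t P b]
ttPbb ⇒ tttPbbb   [P ::= t P b]
tttPbbb ⇒ ttttPbbbb   [P ::= t P b]
ttttPbbbb ⇒ tttttPbbbbb   [P ::= t P b]
tttttPbbbbb ⇒ ttttttbbbbbb   [P ::= t b]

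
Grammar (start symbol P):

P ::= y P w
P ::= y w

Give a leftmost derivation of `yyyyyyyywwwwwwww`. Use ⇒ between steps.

P ⇒ yPw ⇒ yyPww ⇒ yyyPwww ⇒ yyyyPwwww ⇒ yyyyyPwwwww ⇒ yyyyyyPwwwwww ⇒ yyyyyyyPwwwwwww ⇒ yyyyyyyywwwwwwww

P ⇒ yPw   [P ::= y P w]
yPw ⇒ yyPww   [P ::= y P w]
yyPww ⇒ yyyPwww   [P ::= y P w]
yyyPwww ⇒ yyyyPwwww   [P ::= y P w]
yyyyPwwww ⇒ yyyyyPwwwww   [P ::= y P w]
yyyyyPwwwww ⇒ yyyyyyPwwwwww   [P ::= y P w]
yyyyyyPwwwwww ⇒ yyyyyyyPwwwwwww   [P ::= y P w]
yyyyyyyPwwwwwww ⇒ yyyyyyyywwwwwwww   [P ::= y w]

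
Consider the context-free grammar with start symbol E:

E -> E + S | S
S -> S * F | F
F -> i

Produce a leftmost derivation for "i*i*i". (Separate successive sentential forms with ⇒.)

E ⇒ S ⇒ S*F ⇒ S*F*F ⇒ F*F*F ⇒ i*F*F ⇒ i*i*F ⇒ i*i*i

E ⇒ S   [E -> S]
S ⇒ S*F   [S -> S * F]
S*F ⇒ S*F*F   [S -> S * F]
S*F*F ⇒ F*F*F   [S -> F]
F*F*F ⇒ i*F*F   [F -> i]
i*F*F ⇒ i*i*F   [F -> i]
i*i*F ⇒ i*i*i   [F -> i]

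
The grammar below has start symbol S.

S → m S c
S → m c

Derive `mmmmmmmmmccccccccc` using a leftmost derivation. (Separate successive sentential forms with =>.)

S => mSc   [S → m S c]
mSc => mmScc   [S → m S c]
mmScc => mmmSccc   [S → m S c]
mmmSccc => mmmmScccc   [S → m S c]
mmmmScccc => mmmmmSccccc   [S → m S c]
mmmmmSccccc => mmmmmmScccccc   [S → m S c]
mmmmmmScccccc => mmmmmmmSccccccc   [S → m S c]
mmmmmmmSccccccc => mmmmmmmmScccccccc   [S → m S c]
mmmmmmmmScccccccc => mmmmmmmmmccccccccc   [S → m c]

S=>mSc=>mmScc=>mmmSccc=>mmmmScccc=>mmmmmSccccc=>mmmmmmScccccc=>mmmmmmmSccccccc=>mmmmmmmmScccccccc=>mmmmmmmmmccccccccc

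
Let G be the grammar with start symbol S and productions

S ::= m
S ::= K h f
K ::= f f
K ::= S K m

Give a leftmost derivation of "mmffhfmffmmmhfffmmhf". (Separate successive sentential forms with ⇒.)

S⇒Khf⇒SKmhf⇒mKmhf⇒mSKmmhf⇒mKhfKmmhf⇒mSKmhfKmmhf⇒mmKmhfKmmhf⇒mmSKmmhfKmmhf⇒mmKhfKmmhfKmmhf⇒mmffhfKmmhfKmmhf⇒mmffhfSKmmmhfKmmhf⇒mmffhfmKmmmhfKmmhf⇒mmffhfmffmmmhfKmmhf⇒mmffhfmffmmmhfffmmhf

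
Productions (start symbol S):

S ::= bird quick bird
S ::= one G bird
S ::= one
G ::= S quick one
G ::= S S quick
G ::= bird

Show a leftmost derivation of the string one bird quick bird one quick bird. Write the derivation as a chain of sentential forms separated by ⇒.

S ⇒ one G bird ⇒ one S S quick bird ⇒ one bird quick bird S quick bird ⇒ one bird quick bird one quick bird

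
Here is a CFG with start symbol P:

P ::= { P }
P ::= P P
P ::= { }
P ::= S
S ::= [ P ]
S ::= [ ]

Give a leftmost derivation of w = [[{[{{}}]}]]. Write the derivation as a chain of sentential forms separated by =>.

P => S   [P ::= S]
S => [P]   [S ::= [ P ]]
[P] => [S]   [P ::= S]
[S] => [[P]]   [S ::= [ P ]]
[[P]] => [[{P}]]   [P ::= { P }]
[[{P}]] => [[{S}]]   [P ::= S]
[[{S}]] => [[{[P]}]]   [S ::= [ P ]]
[[{[P]}]] => [[{[{P}]}]]   [P ::= { P }]
[[{[{P}]}]] => [[{[{{}}]}]]   [P ::= { }]

P => S => [P] => [S] => [[P]] => [[{P}]] => [[{S}]] => [[{[P]}]] => [[{[{P}]}]] => [[{[{{}}]}]]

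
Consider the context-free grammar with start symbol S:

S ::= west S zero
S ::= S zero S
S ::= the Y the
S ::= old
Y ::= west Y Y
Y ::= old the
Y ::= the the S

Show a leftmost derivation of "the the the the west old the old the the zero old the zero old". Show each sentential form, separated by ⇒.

S ⇒ S zero S ⇒ the Y the zero S ⇒ the the the S the zero S ⇒ the the the S zero S the zero S ⇒ the the the the Y the zero S the zero S ⇒ the the the the west Y Y the zero S the zero S ⇒ the the the the west old the Y the zero S the zero S ⇒ the the the the west old the old the the zero S the zero S ⇒ the the the the west old the old the the zero old the zero S ⇒ the the the the west old the old the the zero old the zero old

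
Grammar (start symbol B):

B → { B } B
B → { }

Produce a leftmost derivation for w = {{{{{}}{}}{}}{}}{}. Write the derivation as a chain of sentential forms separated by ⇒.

B ⇒ {B}B ⇒ {{B}B}B ⇒ {{{B}B}B}B ⇒ {{{{B}B}B}B}B ⇒ {{{{{}}B}B}B}B ⇒ {{{{{}}{}}B}B}B ⇒ {{{{{}}{}}{}}B}B ⇒ {{{{{}}{}}{}}{}}B ⇒ {{{{{}}{}}{}}{}}{}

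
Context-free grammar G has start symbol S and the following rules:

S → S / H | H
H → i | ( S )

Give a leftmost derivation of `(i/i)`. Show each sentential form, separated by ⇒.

S ⇒ H ⇒ (S) ⇒ (S/H) ⇒ (H/H) ⇒ (i/H) ⇒ (i/i)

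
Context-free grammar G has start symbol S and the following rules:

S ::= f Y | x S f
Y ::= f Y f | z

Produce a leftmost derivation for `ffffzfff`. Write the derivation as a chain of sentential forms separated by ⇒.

S⇒fY⇒ffYf⇒fffYff⇒ffffYfff⇒ffffzfff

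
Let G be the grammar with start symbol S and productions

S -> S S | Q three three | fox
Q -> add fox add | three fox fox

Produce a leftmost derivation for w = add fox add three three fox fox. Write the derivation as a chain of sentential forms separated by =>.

S => S S => Q three three S => add fox add three three S => add fox add three three S S => add fox add three three fox S => add fox add three three fox fox

S => S S   [S -> S S]
S S => Q three three S   [S -> Q three three]
Q three three S => add fox add three three S   [Q -> add fox add]
add fox add three three S => add fox add three three S S   [S -> S S]
add fox add three three S S => add fox add three three fox S   [S -> fox]
add fox add three three fox S => add fox add three three fox fox   [S -> fox]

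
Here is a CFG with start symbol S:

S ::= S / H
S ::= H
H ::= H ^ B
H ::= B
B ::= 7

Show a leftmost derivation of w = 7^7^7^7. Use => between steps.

S => H   [S ::= H]
H => H^B   [H ::= H ^ B]
H^B => H^B^B   [H ::= H ^ B]
H^B^B => H^B^B^B   [H ::= H ^ B]
H^B^B^B => B^B^B^B   [H ::= B]
B^B^B^B => 7^B^B^B   [B ::= 7]
7^B^B^B => 7^7^B^B   [B ::= 7]
7^7^B^B => 7^7^7^B   [B ::= 7]
7^7^7^B => 7^7^7^7   [B ::= 7]

S => H => H^B => H^B^B => H^B^B^B => B^B^B^B => 7^B^B^B => 7^7^B^B => 7^7^7^B => 7^7^7^7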